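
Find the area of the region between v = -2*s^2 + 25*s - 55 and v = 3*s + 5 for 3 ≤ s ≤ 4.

23/3

On [3, 4], (-2*s^2 + 25*s - 55) - (3*s + 5) = -2*s^2 + 22*s - 60 is ≤ 0 throughout, so the area is a single integral of |-2*s^2 + 22*s - 60|.
∫[3,4] (-2*s^2 + 22*s - 60) ds = -23/3; the area of that piece is 23/3.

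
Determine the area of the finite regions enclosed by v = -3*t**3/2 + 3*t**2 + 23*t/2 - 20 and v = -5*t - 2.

Set the curves equal: -3*t**3/2 + 3*t**2 + 23*t/2 - 20 = -5*t - 2, so -3*t**3/2 + 3*t**2 + 33*t/2 - 18 = 0, which factors as -3*(t - 4)*(t - 1)*(t + 3)/2 = 0. The curves meet at t = -3, 1, 4.
On [-3, 1], v = -5*t - 2 is on top; that piece has area ∫[-3,1] (-(-3*t**3/2 + 3*t**2 + 33*t/2 - 18)) dt = 80.
On [1, 4], v = -3*t**3/2 + 3*t**2 + 23*t/2 - 20 is on top; that piece has area ∫[1,4] (-3*t**3/2 + 3*t**2 + 33*t/2 - 18) dt = 297/8.
Total enclosed area = 80 + 297/8 = 937/8.

937/8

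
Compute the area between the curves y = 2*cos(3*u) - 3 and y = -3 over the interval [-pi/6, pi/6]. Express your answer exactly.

4/3

On [-pi/6, pi/6], (2*cos(3*u) - 3) - (-3) = 2*cos(3*u) is ≥ 0 throughout, so the area is a single integral of |2*cos(3*u)|.
∫[-pi/6,pi/6] (2*cos(3*u)) du = 4/3.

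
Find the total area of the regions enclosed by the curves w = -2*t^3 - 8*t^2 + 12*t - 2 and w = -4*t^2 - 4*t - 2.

Set the curves equal: -2*t^3 - 8*t^2 + 12*t - 2 = -4*t^2 - 4*t - 2, so -2*t^3 - 4*t^2 + 16*t = 0, which factors as -2*t*(t - 2)*(t + 4) = 0. The curves meet at t = -4, 0, 2.
On [-4, 0], w = -4*t^2 - 4*t - 2 is on top; that piece has area ∫[-4,0] (-(-2*t^3 - 4*t^2 + 16*t)) dt = 256/3.
On [0, 2], w = -2*t^3 - 8*t^2 + 12*t - 2 is on top; that piece has area ∫[0,2] (-2*t^3 - 4*t^2 + 16*t) dt = 40/3.
Total enclosed area = 256/3 + 40/3 = 296/3.

296/3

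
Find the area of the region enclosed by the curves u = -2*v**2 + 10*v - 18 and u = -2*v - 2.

Both boundary curves give u as a function of v, so integrate with respect to v. Setting them equal: -2*v**2 + 12*v - 16 = 0, i.e. -2*(v - 4)*(v - 2) = 0, so they meet at v = 2, 4.
For v in [2, 4], u = -2*v**2 + 10*v - 18 is on the right; area = ∫[2,4] (-2*v**2 + 12*v - 16) dv = 8/3.

8/3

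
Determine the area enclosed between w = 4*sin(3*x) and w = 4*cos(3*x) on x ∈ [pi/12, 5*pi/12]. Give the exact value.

8*sqrt(2)/3

On [pi/12, 5*pi/12], (4*sin(3*x)) - (4*cos(3*x)) = 4*sin(3*x) - 4*cos(3*x) is ≥ 0 throughout, so the area is a single integral of |4*sin(3*x) - 4*cos(3*x)|.
∫[pi/12,5*pi/12] (4*sin(3*x) - 4*cos(3*x)) dx = 8*sqrt(2)/3.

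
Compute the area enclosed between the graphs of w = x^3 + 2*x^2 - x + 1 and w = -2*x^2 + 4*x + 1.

443/6

Set the curves equal: x^3 + 2*x^2 - x + 1 = -2*x^2 + 4*x + 1, so x^3 + 4*x^2 - 5*x = 0, which factors as x*(x - 1)*(x + 5) = 0. The curves meet at x = -5, 0, 1.
On [-5, 0], w = x^3 + 2*x^2 - x + 1 is on top; that piece has area ∫[-5,0] (x^3 + 4*x^2 - 5*x) dx = 875/12.
On [0, 1], w = -2*x^2 + 4*x + 1 is on top; that piece has area ∫[0,1] (-(x^3 + 4*x^2 - 5*x)) dx = 11/12.
Total enclosed area = 875/12 + 11/12 = 443/6.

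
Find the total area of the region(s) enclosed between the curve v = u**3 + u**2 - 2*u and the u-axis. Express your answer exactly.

The curve meets the u-axis where u**3 + u**2 - 2*u = 0, i.e. u*(u - 1)*(u + 2) = 0, at u = -2, 0, 1.
On [-2, 0] the curve lies above the axis; ∫[-2,0] (u**3 + u**2 - 2*u) du = 8/3, giving area 8/3.
On [0, 1] the curve lies below the axis; ∫[0,1] (u**3 + u**2 - 2*u) du = -5/12, giving area 5/12.
Total area = 8/3 + 5/12 = 37/12.

37/12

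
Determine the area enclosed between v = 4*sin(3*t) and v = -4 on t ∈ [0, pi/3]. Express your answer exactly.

8/3 + 4*pi/3

On [0, pi/3], (4*sin(3*t)) - (-4) = 4*sin(3*t) + 4 is ≥ 0 throughout, so the area is a single integral of |4*sin(3*t) + 4|.
∫[0,pi/3] (4*sin(3*t) + 4) dt = 8/3 + 4*pi/3.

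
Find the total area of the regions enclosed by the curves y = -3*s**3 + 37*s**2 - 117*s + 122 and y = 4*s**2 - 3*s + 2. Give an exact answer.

Set the curves equal: -3*s**3 + 37*s**2 - 117*s + 122 = 4*s**2 - 3*s + 2, so -3*s**3 + 33*s**2 - 114*s + 120 = 0, which factors as -3*(s - 5)*(s - 4)*(s - 2) = 0. The curves meet at s = 2, 4, 5.
On [2, 4], y = 4*s**2 - 3*s + 2 is on top; that piece has area ∫[2,4] (-(-3*s**3 + 33*s**2 - 114*s + 120)) ds = 8.
On [4, 5], y = -3*s**3 + 37*s**2 - 117*s + 122 is on top; that piece has area ∫[4,5] (-3*s**3 + 33*s**2 - 114*s + 120) ds = 5/4.
Total enclosed area = 8 + 5/4 = 37/4.

37/4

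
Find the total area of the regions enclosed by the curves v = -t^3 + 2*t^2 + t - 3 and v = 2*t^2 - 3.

Set the curves equal: -t^3 + 2*t^2 + t - 3 = 2*t^2 - 3, so -t^3 + t = 0, which factors as -t*(t - 1)*(t + 1) = 0. The curves meet at t = -1, 0, 1.
On [-1, 0], v = 2*t^2 - 3 is on top; that piece has area ∫[-1,0] (-(-t^3 + t)) dt = 1/4.
On [0, 1], v = -t^3 + 2*t^2 + t - 3 is on top; that piece has area ∫[0,1] (-t^3 + t) dt = 1/4.
Total enclosed area = 1/4 + 1/4 = 1/2.

1/2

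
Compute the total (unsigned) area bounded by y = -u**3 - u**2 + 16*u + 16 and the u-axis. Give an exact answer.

The curve meets the u-axis where -u**3 - u**2 + 16*u + 16 = 0, i.e. -(u - 4)*(u + 1)*(u + 4) = 0, at u = -4, -1, 4.
On [-4, -1] the curve lies below the axis; ∫[-4,-1] (-u**3 - u**2 + 16*u + 16) du = -117/4, giving area 117/4.
On [-1, 4] the curve lies above the axis; ∫[-1,4] (-u**3 - u**2 + 16*u + 16) du = 1375/12, giving area 1375/12.
Total area = 117/4 + 1375/12 = 863/6.

863/6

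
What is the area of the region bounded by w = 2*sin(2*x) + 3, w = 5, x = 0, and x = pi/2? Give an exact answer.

On [0, pi/2], (2*sin(2*x) + 3) - (5) = 2*sin(2*x) - 2 is ≤ 0 throughout, so the area is a single integral of |2*sin(2*x) - 2|.
∫[0,pi/2] (2*sin(2*x) - 2) dx = 2 - pi; the area of that piece is -2 + pi.

-2 + pi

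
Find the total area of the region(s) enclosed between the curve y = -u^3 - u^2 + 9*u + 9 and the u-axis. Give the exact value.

The curve meets the u-axis where -u^3 - u^2 + 9*u + 9 = 0, i.e. -(u - 3)*(u + 1)*(u + 3) = 0, at u = -3, -1, 3.
On [-3, -1] the curve lies below the axis; ∫[-3,-1] (-u^3 - u^2 + 9*u + 9) du = -20/3, giving area 20/3.
On [-1, 3] the curve lies above the axis; ∫[-1,3] (-u^3 - u^2 + 9*u + 9) du = 128/3, giving area 128/3.
Total area = 20/3 + 128/3 = 148/3.

148/3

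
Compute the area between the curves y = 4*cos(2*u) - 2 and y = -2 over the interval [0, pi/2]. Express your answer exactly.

The difference (4*cos(2*u) - 2) - (-2) = 4*cos(2*u) changes sign at u = pi/4 inside [0, pi/2], so split the integral there.
∫[0,pi/4] (4*cos(2*u)) du = 2.
∫[pi/4,pi/2] (4*cos(2*u)) du = -2; the area of that piece is 2.
Total area = 2 + 2 = 4.

4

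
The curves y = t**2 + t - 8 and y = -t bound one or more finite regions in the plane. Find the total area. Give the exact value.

Set the curves equal: t**2 + t - 8 = -t, so t**2 + 2*t - 8 = 0, which factors as (t - 2)*(t + 4) = 0. The curves meet at t = -4, 2.
On [-4, 2], y = -t is on top; that piece has area ∫[-4,2] (-(t**2 + 2*t - 8)) dt = 36.

36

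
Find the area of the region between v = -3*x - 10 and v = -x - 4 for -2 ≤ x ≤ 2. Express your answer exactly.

On [-2, 2], (-3*x - 10) - (-x - 4) = -2*x - 6 is ≤ 0 throughout, so the area is a single integral of |-2*x - 6|.
∫[-2,2] (-2*x - 6) dx = -24; the area of that piece is 24.

24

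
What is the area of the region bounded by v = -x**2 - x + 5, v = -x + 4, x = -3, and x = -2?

On [-3, -2], (-x**2 - x + 5) - (-x + 4) = -x**2 + 1 is ≤ 0 throughout, so the area is a single integral of |-x**2 + 1|.
∫[-3,-2] (-x**2 + 1) dx = -16/3; the area of that piece is 16/3.

16/3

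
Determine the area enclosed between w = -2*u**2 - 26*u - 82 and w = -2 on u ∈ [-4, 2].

372

On [-4, 2], (-2*u**2 - 26*u - 82) - (-2) = -2*u**2 - 26*u - 80 is ≤ 0 throughout, so the area is a single integral of |-2*u**2 - 26*u - 80|.
∫[-4,2] (-2*u**2 - 26*u - 80) du = -372; the area of that piece is 372.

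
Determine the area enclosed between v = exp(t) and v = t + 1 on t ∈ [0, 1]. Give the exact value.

-5/2 + exp(1)

On [0, 1], (exp(t)) - (t + 1) = -t + exp(t) - 1 is ≥ 0 throughout, so the area is a single integral of |-t + exp(t) - 1|.
∫[0,1] (-t + exp(t) - 1) dt = -5/2 + exp(1).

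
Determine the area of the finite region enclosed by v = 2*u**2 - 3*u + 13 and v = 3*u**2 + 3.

343/6

Set the curves equal: 2*u**2 - 3*u + 13 = 3*u**2 + 3, so -u**2 - 3*u + 10 = 0, which factors as -(u - 2)*(u + 5) = 0. The curves meet at u = -5, 2.
On [-5, 2], v = 2*u**2 - 3*u + 13 is on top; that piece has area ∫[-5,2] (-u**2 - 3*u + 10) du = 343/6.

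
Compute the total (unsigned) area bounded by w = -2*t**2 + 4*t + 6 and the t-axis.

The curve meets the t-axis where -2*t**2 + 4*t + 6 = 0, i.e. -2*(t - 3)*(t + 1) = 0, at t = -1, 3.
On [-1, 3] the curve lies above the axis; ∫[-1,3] (-2*t**2 + 4*t + 6) dt = 64/3, giving area 64/3.

64/3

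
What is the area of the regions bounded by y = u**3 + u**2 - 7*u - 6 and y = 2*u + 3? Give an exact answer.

148/3

Set the curves equal: u**3 + u**2 - 7*u - 6 = 2*u + 3, so u**3 + u**2 - 9*u - 9 = 0, which factors as (u - 3)*(u + 1)*(u + 3) = 0. The curves meet at u = -3, -1, 3.
On [-3, -1], y = u**3 + u**2 - 7*u - 6 is on top; that piece has area ∫[-3,-1] (u**3 + u**2 - 9*u - 9) du = 20/3.
On [-1, 3], y = 2*u + 3 is on top; that piece has area ∫[-1,3] (-(u**3 + u**2 - 9*u - 9)) du = 128/3.
Total enclosed area = 20/3 + 128/3 = 148/3.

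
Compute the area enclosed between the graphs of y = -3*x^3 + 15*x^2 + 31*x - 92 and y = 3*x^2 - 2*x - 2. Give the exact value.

863/2

Set the curves equal: -3*x^3 + 15*x^2 + 31*x - 92 = 3*x^2 - 2*x - 2, so -3*x^3 + 12*x^2 + 33*x - 90 = 0, which factors as -3*(x - 5)*(x - 2)*(x + 3) = 0. The curves meet at x = -3, 2, 5.
On [-3, 2], y = 3*x^2 - 2*x - 2 is on top; that piece has area ∫[-3,2] (-(-3*x^3 + 12*x^2 + 33*x - 90)) dx = 1375/4.
On [2, 5], y = -3*x^3 + 15*x^2 + 31*x - 92 is on top; that piece has area ∫[2,5] (-3*x^3 + 12*x^2 + 33*x - 90) dx = 351/4.
Total enclosed area = 1375/4 + 351/4 = 863/2.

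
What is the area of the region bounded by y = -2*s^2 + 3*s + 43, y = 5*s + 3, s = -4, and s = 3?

679/3

On [-4, 3], (-2*s^2 + 3*s + 43) - (5*s + 3) = -2*s^2 - 2*s + 40 is ≥ 0 throughout, so the area is a single integral of |-2*s^2 - 2*s + 40|.
∫[-4,3] (-2*s^2 - 2*s + 40) ds = 679/3.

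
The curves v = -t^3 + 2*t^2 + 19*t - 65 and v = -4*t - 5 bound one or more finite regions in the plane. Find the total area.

Set the curves equal: -t^3 + 2*t^2 + 19*t - 65 = -4*t - 5, so -t^3 + 2*t^2 + 23*t - 60 = 0, which factors as -(t - 4)*(t - 3)*(t + 5) = 0. The curves meet at t = -5, 3, 4.
On [-5, 3], v = -4*t - 5 is on top; that piece has area ∫[-5,3] (-(-t^3 + 2*t^2 + 23*t - 60)) dt = 1280/3.
On [3, 4], v = -t^3 + 2*t^2 + 19*t - 65 is on top; that piece has area ∫[3,4] (-t^3 + 2*t^2 + 23*t - 60) dt = 17/12.
Total enclosed area = 1280/3 + 17/12 = 5137/12.

5137/12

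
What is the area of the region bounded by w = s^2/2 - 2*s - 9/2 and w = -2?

18

Set the curves equal: s^2/2 - 2*s - 9/2 = -2, so s^2/2 - 2*s - 5/2 = 0, which factors as (s - 5)*(s + 1)/2 = 0. The curves meet at s = -1, 5.
On [-1, 5], w = -2 is on top; that piece has area ∫[-1,5] (-(s^2/2 - 2*s - 5/2)) ds = 18.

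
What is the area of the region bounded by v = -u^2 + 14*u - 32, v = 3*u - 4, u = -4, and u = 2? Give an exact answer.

On [-4, 2], (-u^2 + 14*u - 32) - (3*u - 4) = -u^2 + 11*u - 28 is ≤ 0 throughout, so the area is a single integral of |-u^2 + 11*u - 28|.
∫[-4,2] (-u^2 + 11*u - 28) du = -258; the area of that piece is 258.

258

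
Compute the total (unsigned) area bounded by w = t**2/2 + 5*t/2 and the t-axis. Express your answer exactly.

125/12

The curve meets the t-axis where t**2/2 + 5*t/2 = 0, i.e. t*(t + 5)/2 = 0, at t = -5, 0.
On [-5, 0] the curve lies below the axis; ∫[-5,0] (t**2/2 + 5*t/2) dt = -125/12, giving area 125/12.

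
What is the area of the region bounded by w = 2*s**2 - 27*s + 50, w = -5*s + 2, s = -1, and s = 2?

117

On [-1, 2], (2*s**2 - 27*s + 50) - (-5*s + 2) = 2*s**2 - 22*s + 48 is ≥ 0 throughout, so the area is a single integral of |2*s**2 - 22*s + 48|.
∫[-1,2] (2*s**2 - 22*s + 48) ds = 117.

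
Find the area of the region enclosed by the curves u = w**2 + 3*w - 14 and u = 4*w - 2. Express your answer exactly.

Both boundary curves give u as a function of w, so integrate with respect to w. Setting them equal: w**2 - w - 12 = 0, i.e. (w - 4)*(w + 3) = 0, so they meet at w = -3, 4.
For w in [-3, 4], u = w**2 + 3*w - 14 is on the left; area = ∫[-3,4] (-(w**2 - w - 12)) dw = 343/6.

343/6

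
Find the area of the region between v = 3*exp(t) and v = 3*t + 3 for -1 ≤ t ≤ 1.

On [-1, 1], (3*exp(t)) - (3*t + 3) = -3*t + 3*exp(t) - 3 is ≥ 0 throughout, so the area is a single integral of |-3*t + 3*exp(t) - 3|.
∫[-1,1] (-3*t + 3*exp(t) - 3) dt = -6 - 3*exp(-1) + 3*exp(1).

-6 - 3*exp(-1) + 3*exp(1)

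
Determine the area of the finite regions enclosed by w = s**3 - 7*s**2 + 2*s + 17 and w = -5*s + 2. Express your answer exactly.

Set the curves equal: s**3 - 7*s**2 + 2*s + 17 = -5*s + 2, so s**3 - 7*s**2 + 7*s + 15 = 0, which factors as (s - 5)*(s - 3)*(s + 1) = 0. The curves meet at s = -1, 3, 5.
On [-1, 3], w = s**3 - 7*s**2 + 2*s + 17 is on top; that piece has area ∫[-1,3] (s**3 - 7*s**2 + 7*s + 15) ds = 128/3.
On [3, 5], w = -5*s + 2 is on top; that piece has area ∫[3,5] (-(s**3 - 7*s**2 + 7*s + 15)) ds = 20/3.
Total enclosed area = 128/3 + 20/3 = 148/3.

148/3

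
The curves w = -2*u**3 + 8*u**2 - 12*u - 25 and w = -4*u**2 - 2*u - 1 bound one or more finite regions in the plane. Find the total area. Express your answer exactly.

Set the curves equal: -2*u**3 + 8*u**2 - 12*u - 25 = -4*u**2 - 2*u - 1, so -2*u**3 + 12*u**2 - 10*u - 24 = 0, which factors as -2*(u - 4)*(u - 3)*(u + 1) = 0. The curves meet at u = -1, 3, 4.
On [-1, 3], w = -4*u**2 - 2*u - 1 is on top; that piece has area ∫[-1,3] (-(-2*u**3 + 12*u**2 - 10*u - 24)) du = 64.
On [3, 4], w = -2*u**3 + 8*u**2 - 12*u - 25 is on top; that piece has area ∫[3,4] (-2*u**3 + 12*u**2 - 10*u - 24) du = 3/2.
Total enclosed area = 64 + 3/2 = 131/2.

131/2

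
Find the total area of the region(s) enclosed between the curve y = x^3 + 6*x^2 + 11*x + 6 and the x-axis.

1/2

The curve meets the x-axis where x^3 + 6*x^2 + 11*x + 6 = 0, i.e. (x + 1)*(x + 2)*(x + 3) = 0, at x = -3, -2, -1.
On [-3, -2] the curve lies above the axis; ∫[-3,-2] (x^3 + 6*x^2 + 11*x + 6) dx = 1/4, giving area 1/4.
On [-2, -1] the curve lies below the axis; ∫[-2,-1] (x^3 + 6*x^2 + 11*x + 6) dx = -1/4, giving area 1/4.
Total area = 1/4 + 1/4 = 1/2.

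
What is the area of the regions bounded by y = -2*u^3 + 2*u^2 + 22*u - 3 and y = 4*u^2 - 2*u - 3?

Set the curves equal: -2*u^3 + 2*u^2 + 22*u - 3 = 4*u^2 - 2*u - 3, so -2*u^3 - 2*u^2 + 24*u = 0, which factors as -2*u*(u - 3)*(u + 4) = 0. The curves meet at u = -4, 0, 3.
On [-4, 0], y = 4*u^2 - 2*u - 3 is on top; that piece has area ∫[-4,0] (-(-2*u^3 - 2*u^2 + 24*u)) du = 320/3.
On [0, 3], y = -2*u^3 + 2*u^2 + 22*u - 3 is on top; that piece has area ∫[0,3] (-2*u^3 - 2*u^2 + 24*u) du = 99/2.
Total enclosed area = 320/3 + 99/2 = 937/6.

937/6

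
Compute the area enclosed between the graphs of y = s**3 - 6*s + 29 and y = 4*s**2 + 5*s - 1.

Set the curves equal: s**3 - 6*s + 29 = 4*s**2 + 5*s - 1, so s**3 - 4*s**2 - 11*s + 30 = 0, which factors as (s - 5)*(s - 2)*(s + 3) = 0. The curves meet at s = -3, 2, 5.
On [-3, 2], y = s**3 - 6*s + 29 is on top; that piece has area ∫[-3,2] (s**3 - 4*s**2 - 11*s + 30) ds = 1375/12.
On [2, 5], y = 4*s**2 + 5*s - 1 is on top; that piece has area ∫[2,5] (-(s**3 - 4*s**2 - 11*s + 30)) ds = 117/4.
Total enclosed area = 1375/12 + 117/4 = 863/6.

863/6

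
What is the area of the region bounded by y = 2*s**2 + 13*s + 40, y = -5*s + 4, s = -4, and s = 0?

The difference (2*s**2 + 13*s + 40) - (-5*s + 4) = 2*s**2 + 18*s + 36 changes sign at s = -3 inside [-4, 0], so split the integral there.
∫[-4,-3] (2*s**2 + 18*s + 36) ds = -7/3; the area of that piece is 7/3.
∫[-3,0] (2*s**2 + 18*s + 36) ds = 45.
Total area = 7/3 + 45 = 142/3.

142/3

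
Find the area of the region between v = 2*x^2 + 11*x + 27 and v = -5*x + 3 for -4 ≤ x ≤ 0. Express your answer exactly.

32

The difference (2*x^2 + 11*x + 27) - (-5*x + 3) = 2*x^2 + 16*x + 24 changes sign at x = -2 inside [-4, 0], so split the integral there.
∫[-4,-2] (2*x^2 + 16*x + 24) dx = -32/3; the area of that piece is 32/3.
∫[-2,0] (2*x^2 + 16*x + 24) dx = 64/3.
Total area = 32/3 + 64/3 = 32.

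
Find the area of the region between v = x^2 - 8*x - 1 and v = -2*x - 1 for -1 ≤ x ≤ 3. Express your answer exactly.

64/3

The difference (x^2 - 8*x - 1) - (-2*x - 1) = x^2 - 6*x changes sign at x = 0 inside [-1, 3], so split the integral there.
∫[-1,0] (x^2 - 6*x) dx = 10/3.
∫[0,3] (x^2 - 6*x) dx = -18; the area of that piece is 18.
Total area = 10/3 + 18 = 64/3.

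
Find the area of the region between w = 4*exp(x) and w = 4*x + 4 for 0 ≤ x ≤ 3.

-34 + 4*exp(3)

On [0, 3], (4*exp(x)) - (4*x + 4) = -4*x + 4*exp(x) - 4 is ≥ 0 throughout, so the area is a single integral of |-4*x + 4*exp(x) - 4|.
∫[0,3] (-4*x + 4*exp(x) - 4) dx = -34 + 4*exp(3).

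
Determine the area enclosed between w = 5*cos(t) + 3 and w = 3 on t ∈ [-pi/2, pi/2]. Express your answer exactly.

On [-pi/2, pi/2], (5*cos(t) + 3) - (3) = 5*cos(t) is ≥ 0 throughout, so the area is a single integral of |5*cos(t)|.
∫[-pi/2,pi/2] (5*cos(t)) dt = 10.

10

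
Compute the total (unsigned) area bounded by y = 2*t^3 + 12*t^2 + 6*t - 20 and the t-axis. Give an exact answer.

81

The curve meets the t-axis where 2*t^3 + 12*t^2 + 6*t - 20 = 0, i.e. 2*(t - 1)*(t + 2)*(t + 5) = 0, at t = -5, -2, 1.
On [-5, -2] the curve lies above the axis; ∫[-5,-2] (2*t^3 + 12*t^2 + 6*t - 20) dt = 81/2, giving area 81/2.
On [-2, 1] the curve lies below the axis; ∫[-2,1] (2*t^3 + 12*t^2 + 6*t - 20) dt = -81/2, giving area 81/2.
Total area = 81/2 + 81/2 = 81.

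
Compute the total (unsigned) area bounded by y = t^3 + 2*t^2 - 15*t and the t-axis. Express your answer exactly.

863/6

The curve meets the t-axis where t^3 + 2*t^2 - 15*t = 0, i.e. t*(t - 3)*(t + 5) = 0, at t = -5, 0, 3.
On [-5, 0] the curve lies above the axis; ∫[-5,0] (t^3 + 2*t^2 - 15*t) dt = 1375/12, giving area 1375/12.
On [0, 3] the curve lies below the axis; ∫[0,3] (t^3 + 2*t^2 - 15*t) dt = -117/4, giving area 117/4.
Total area = 1375/12 + 117/4 = 863/6.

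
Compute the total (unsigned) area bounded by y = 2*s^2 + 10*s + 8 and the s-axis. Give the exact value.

The curve meets the s-axis where 2*s^2 + 10*s + 8 = 0, i.e. 2*(s + 1)*(s + 4) = 0, at s = -4, -1.
On [-4, -1] the curve lies below the axis; ∫[-4,-1] (2*s^2 + 10*s + 8) ds = -9, giving area 9.

9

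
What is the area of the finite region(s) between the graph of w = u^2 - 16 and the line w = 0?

The curve meets the u-axis where u^2 - 16 = 0, i.e. (u - 4)*(u + 4) = 0, at u = -4, 4.
On [-4, 4] the curve lies below the axis; ∫[-4,4] (u^2 - 16) du = -256/3, giving area 256/3.

256/3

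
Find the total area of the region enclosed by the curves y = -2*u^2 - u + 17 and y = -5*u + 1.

72

Set the curves equal: -2*u^2 - u + 17 = -5*u + 1, so -2*u^2 + 4*u + 16 = 0, which factors as -2*(u - 4)*(u + 2) = 0. The curves meet at u = -2, 4.
On [-2, 4], y = -2*u^2 - u + 17 is on top; that piece has area ∫[-2,4] (-2*u^2 + 4*u + 16) du = 72.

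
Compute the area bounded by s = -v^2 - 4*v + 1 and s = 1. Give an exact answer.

32/3

Both boundary curves give s as a function of v, so integrate with respect to v. Setting them equal: -v^2 - 4*v = 0, i.e. -v*(v + 4) = 0, so they meet at v = -4, 0.
For v in [-4, 0], s = -v^2 - 4*v + 1 is on the right; area = ∫[-4,0] (-v^2 - 4*v) dv = 32/3.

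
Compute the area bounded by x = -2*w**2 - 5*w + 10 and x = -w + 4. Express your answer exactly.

64/3

Both boundary curves give x as a function of w, so integrate with respect to w. Setting them equal: -2*w**2 - 4*w + 6 = 0, i.e. -2*(w - 1)*(w + 3) = 0, so they meet at w = -3, 1.
For w in [-3, 1], x = -2*w**2 - 5*w + 10 is on the right; area = ∫[-3,1] (-2*w**2 - 4*w + 6) dw = 64/3.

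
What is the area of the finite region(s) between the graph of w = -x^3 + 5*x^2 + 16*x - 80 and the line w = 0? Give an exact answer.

5137/12

The curve meets the x-axis where -x^3 + 5*x^2 + 16*x - 80 = 0, i.e. -(x - 5)*(x - 4)*(x + 4) = 0, at x = -4, 4, 5.
On [-4, 4] the curve lies below the axis; ∫[-4,4] (-x^3 + 5*x^2 + 16*x - 80) dx = -1280/3, giving area 1280/3.
On [4, 5] the curve lies above the axis; ∫[4,5] (-x^3 + 5*x^2 + 16*x - 80) dx = 17/12, giving area 17/12.
Total area = 1280/3 + 17/12 = 5137/12.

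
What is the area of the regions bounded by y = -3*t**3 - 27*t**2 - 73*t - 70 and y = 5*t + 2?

Set the curves equal: -3*t**3 - 27*t**2 - 73*t - 70 = 5*t + 2, so -3*t**3 - 27*t**2 - 78*t - 72 = 0, which factors as -3*(t + 2)*(t + 3)*(t + 4) = 0. The curves meet at t = -4, -3, -2.
On [-4, -3], y = 5*t + 2 is on top; that piece has area ∫[-4,-3] (-(-3*t**3 - 27*t**2 - 78*t - 72)) dt = 3/4.
On [-3, -2], y = -3*t**3 - 27*t**2 - 73*t - 70 is on top; that piece has area ∫[-3,-2] (-3*t**3 - 27*t**2 - 78*t - 72) dt = 3/4.
Total enclosed area = 3/4 + 3/4 = 3/2.

3/2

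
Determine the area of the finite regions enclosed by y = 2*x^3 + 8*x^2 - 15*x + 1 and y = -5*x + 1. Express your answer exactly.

443/3

Set the curves equal: 2*x^3 + 8*x^2 - 15*x + 1 = -5*x + 1, so 2*x^3 + 8*x^2 - 10*x = 0, which factors as 2*x*(x - 1)*(x + 5) = 0. The curves meet at x = -5, 0, 1.
On [-5, 0], y = 2*x^3 + 8*x^2 - 15*x + 1 is on top; that piece has area ∫[-5,0] (2*x^3 + 8*x^2 - 10*x) dx = 875/6.
On [0, 1], y = -5*x + 1 is on top; that piece has area ∫[0,1] (-(2*x^3 + 8*x^2 - 10*x)) dx = 11/6.
Total enclosed area = 875/6 + 11/6 = 443/3.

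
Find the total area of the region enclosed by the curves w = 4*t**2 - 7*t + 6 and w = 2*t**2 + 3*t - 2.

9

Set the curves equal: 4*t**2 - 7*t + 6 = 2*t**2 + 3*t - 2, so 2*t**2 - 10*t + 8 = 0, which factors as 2*(t - 4)*(t - 1) = 0. The curves meet at t = 1, 4.
On [1, 4], w = 2*t**2 + 3*t - 2 is on top; that piece has area ∫[1,4] (-(2*t**2 - 10*t + 8)) dt = 9.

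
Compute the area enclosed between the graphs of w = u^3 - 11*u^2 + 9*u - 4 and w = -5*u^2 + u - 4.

Set the curves equal: u^3 - 11*u^2 + 9*u - 4 = -5*u^2 + u - 4, so u^3 - 6*u^2 + 8*u = 0, which factors as u*(u - 4)*(u - 2) = 0. The curves meet at u = 0, 2, 4.
On [0, 2], w = u^3 - 11*u^2 + 9*u - 4 is on top; that piece has area ∫[0,2] (u^3 - 6*u^2 + 8*u) du = 4.
On [2, 4], w = -5*u^2 + u - 4 is on top; that piece has area ∫[2,4] (-(u^3 - 6*u^2 + 8*u)) du = 4.
Total enclosed area = 4 + 4 = 8.

8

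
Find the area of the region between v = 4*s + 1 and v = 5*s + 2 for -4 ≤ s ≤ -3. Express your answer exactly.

5/2

On [-4, -3], (4*s + 1) - (5*s + 2) = -s - 1 is ≥ 0 throughout, so the area is a single integral of |-s - 1|.
∫[-4,-3] (-s - 1) ds = 5/2.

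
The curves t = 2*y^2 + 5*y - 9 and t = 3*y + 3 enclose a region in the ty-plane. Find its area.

125/3

Both boundary curves give t as a function of y, so integrate with respect to y. Setting them equal: 2*y^2 + 2*y - 12 = 0, i.e. 2*(y - 2)*(y + 3) = 0, so they meet at y = -3, 2.
For y in [-3, 2], t = 2*y^2 + 5*y - 9 is on the left; area = ∫[-3,2] (-(2*y^2 + 2*y - 12)) dy = 125/3.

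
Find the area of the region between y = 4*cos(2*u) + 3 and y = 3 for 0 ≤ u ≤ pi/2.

4

The difference (4*cos(2*u) + 3) - (3) = 4*cos(2*u) changes sign at u = pi/4 inside [0, pi/2], so split the integral there.
∫[0,pi/4] (4*cos(2*u)) du = 2.
∫[pi/4,pi/2] (4*cos(2*u)) du = -2; the area of that piece is 2.
Total area = 2 + 2 = 4.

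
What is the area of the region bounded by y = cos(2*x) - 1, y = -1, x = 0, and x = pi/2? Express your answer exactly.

The difference (cos(2*x) - 1) - (-1) = cos(2*x) changes sign at x = pi/4 inside [0, pi/2], so split the integral there.
∫[0,pi/4] (cos(2*x)) dx = 1/2.
∫[pi/4,pi/2] (cos(2*x)) dx = -1/2; the area of that piece is 1/2.
Total area = 1/2 + 1/2 = 1.

1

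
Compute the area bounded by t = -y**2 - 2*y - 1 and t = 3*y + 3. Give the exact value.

Both boundary curves give t as a function of y, so integrate with respect to y. Setting them equal: -y**2 - 5*y - 4 = 0, i.e. -(y + 1)*(y + 4) = 0, so they meet at y = -4, -1.
For y in [-4, -1], t = -y**2 - 2*y - 1 is on the right; area = ∫[-4,-1] (-y**2 - 5*y - 4) dy = 9/2.

9/2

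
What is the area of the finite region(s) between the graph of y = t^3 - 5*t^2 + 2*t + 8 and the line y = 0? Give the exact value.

253/12

The curve meets the t-axis where t^3 - 5*t^2 + 2*t + 8 = 0, i.e. (t - 4)*(t - 2)*(t + 1) = 0, at t = -1, 2, 4.
On [-1, 2] the curve lies above the axis; ∫[-1,2] (t^3 - 5*t^2 + 2*t + 8) dt = 63/4, giving area 63/4.
On [2, 4] the curve lies below the axis; ∫[2,4] (t^3 - 5*t^2 + 2*t + 8) dt = -16/3, giving area 16/3.
Total area = 63/4 + 16/3 = 253/12.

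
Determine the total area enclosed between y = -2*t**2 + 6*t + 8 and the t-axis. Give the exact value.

The curve meets the t-axis where -2*t**2 + 6*t + 8 = 0, i.e. -2*(t - 4)*(t + 1) = 0, at t = -1, 4.
On [-1, 4] the curve lies above the axis; ∫[-1,4] (-2*t**2 + 6*t + 8) dt = 125/3, giving area 125/3.

125/3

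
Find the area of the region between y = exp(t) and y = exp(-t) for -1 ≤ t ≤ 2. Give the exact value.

-4 + exp(-2) + exp(-1) + exp(1) + exp(2)

The difference (exp(t)) - (exp(-t)) = exp(t) - exp(-t) changes sign at t = 0 inside [-1, 2], so split the integral there.
∫[-1,0] (exp(t) - exp(-t)) dt = -exp(1) - exp(-1) + 2; the area of that piece is -2 + exp(-1) + exp(1).
∫[0,2] (exp(t) - exp(-t)) dt = -2 + exp(-2) + exp(2).
Total area = (-2 + exp(-1) + exp(1)) + (-2 + exp(-2) + exp(2)) = -4 + exp(-2) + exp(-1) + exp(1) + exp(2).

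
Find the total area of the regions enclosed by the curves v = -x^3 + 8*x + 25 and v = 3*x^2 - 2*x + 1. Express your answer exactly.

Set the curves equal: -x^3 + 8*x + 25 = 3*x^2 - 2*x + 1, so -x^3 - 3*x^2 + 10*x + 24 = 0, which factors as -(x - 3)*(x + 2)*(x + 4) = 0. The curves meet at x = -4, -2, 3.
On [-4, -2], v = 3*x^2 - 2*x + 1 is on top; that piece has area ∫[-4,-2] (-(-x^3 - 3*x^2 + 10*x + 24)) dx = 8.
On [-2, 3], v = -x^3 + 8*x + 25 is on top; that piece has area ∫[-2,3] (-x^3 - 3*x^2 + 10*x + 24) dx = 375/4.
Total enclosed area = 8 + 375/4 = 407/4.

407/4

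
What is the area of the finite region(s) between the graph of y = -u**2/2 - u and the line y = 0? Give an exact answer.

The curve meets the u-axis where -u**2/2 - u = 0, i.e. -u*(u + 2)/2 = 0, at u = -2, 0.
On [-2, 0] the curve lies above the axis; ∫[-2,0] (-u**2/2 - u) du = 2/3, giving area 2/3.

2/3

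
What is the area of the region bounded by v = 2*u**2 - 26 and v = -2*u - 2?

343/3

Set the curves equal: 2*u**2 - 26 = -2*u - 2, so 2*u**2 + 2*u - 24 = 0, which factors as 2*(u - 3)*(u + 4) = 0. The curves meet at u = -4, 3.
On [-4, 3], v = -2*u - 2 is on top; that piece has area ∫[-4,3] (-(2*u**2 + 2*u - 24)) du = 343/3.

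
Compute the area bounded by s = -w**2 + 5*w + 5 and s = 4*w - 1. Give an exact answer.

125/6

Both boundary curves give s as a function of w, so integrate with respect to w. Setting them equal: -w**2 + w + 6 = 0, i.e. -(w - 3)*(w + 2) = 0, so they meet at w = -2, 3.
For w in [-2, 3], s = -w**2 + 5*w + 5 is on the right; area = ∫[-2,3] (-w**2 + w + 6) dw = 125/6.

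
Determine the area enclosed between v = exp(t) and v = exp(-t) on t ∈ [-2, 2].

The difference (exp(t)) - (exp(-t)) = exp(t) - exp(-t) changes sign at t = 0 inside [-2, 2], so split the integral there.
∫[-2,0] (exp(t) - exp(-t)) dt = -exp(2) - exp(-2) + 2; the area of that piece is -2 + exp(-2) + exp(2).
∫[0,2] (exp(t) - exp(-t)) dt = -2 + exp(-2) + exp(2).
Total area = (-2 + exp(-2) + exp(2)) + (-2 + exp(-2) + exp(2)) = -4 + 2*exp(-2) + 2*exp(2).

-4 + 2*exp(-2) + 2*exp(2)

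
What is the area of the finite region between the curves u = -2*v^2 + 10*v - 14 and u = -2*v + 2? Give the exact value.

8/3

Both boundary curves give u as a function of v, so integrate with respect to v. Setting them equal: -2*v^2 + 12*v - 16 = 0, i.e. -2*(v - 4)*(v - 2) = 0, so they meet at v = 2, 4.
For v in [2, 4], u = -2*v^2 + 10*v - 14 is on the right; area = ∫[2,4] (-2*v^2 + 12*v - 16) dv = 8/3.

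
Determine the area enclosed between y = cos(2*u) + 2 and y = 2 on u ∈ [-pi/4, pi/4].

On [-pi/4, pi/4], (cos(2*u) + 2) - (2) = cos(2*u) is ≥ 0 throughout, so the area is a single integral of |cos(2*u)|.
∫[-pi/4,pi/4] (cos(2*u)) du = 1.

1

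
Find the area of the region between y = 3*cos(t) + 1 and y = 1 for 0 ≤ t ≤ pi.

The difference (3*cos(t) + 1) - (1) = 3*cos(t) changes sign at t = pi/2 inside [0, pi], so split the integral there.
∫[0,pi/2] (3*cos(t)) dt = 3.
∫[pi/2,pi] (3*cos(t)) dt = -3; the area of that piece is 3.
Total area = 3 + 3 = 6.

6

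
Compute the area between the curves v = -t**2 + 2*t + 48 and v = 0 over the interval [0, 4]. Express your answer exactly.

On [0, 4], (-t**2 + 2*t + 48) - (0) = -t**2 + 2*t + 48 is ≥ 0 throughout, so the area is a single integral of |-t**2 + 2*t + 48|.
∫[0,4] (-t**2 + 2*t + 48) dt = 560/3.

560/3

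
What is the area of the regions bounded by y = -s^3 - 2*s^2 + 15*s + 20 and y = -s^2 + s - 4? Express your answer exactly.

Set the curves equal: -s^3 - 2*s^2 + 15*s + 20 = -s^2 + s - 4, so -s^3 - s^2 + 14*s + 24 = 0, which factors as -(s - 4)*(s + 2)*(s + 3) = 0. The curves meet at s = -3, -2, 4.
On [-3, -2], y = -s^2 + s - 4 is on top; that piece has area ∫[-3,-2] (-(-s^3 - s^2 + 14*s + 24)) ds = 13/12.
On [-2, 4], y = -s^3 - 2*s^2 + 15*s + 20 is on top; that piece has area ∫[-2,4] (-s^3 - s^2 + 14*s + 24) ds = 144.
Total enclosed area = 13/12 + 144 = 1741/12.

1741/12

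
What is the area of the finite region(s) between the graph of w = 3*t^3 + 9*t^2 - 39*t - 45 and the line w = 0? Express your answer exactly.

384

The curve meets the t-axis where 3*t^3 + 9*t^2 - 39*t - 45 = 0, i.e. 3*(t - 3)*(t + 1)*(t + 5) = 0, at t = -5, -1, 3.
On [-5, -1] the curve lies above the axis; ∫[-5,-1] (3*t^3 + 9*t^2 - 39*t - 45) dt = 192, giving area 192.
On [-1, 3] the curve lies below the axis; ∫[-1,3] (3*t^3 + 9*t^2 - 39*t - 45) dt = -192, giving area 192.
Total area = 192 + 192 = 384.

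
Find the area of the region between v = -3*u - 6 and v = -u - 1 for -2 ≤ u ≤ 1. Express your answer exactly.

12

On [-2, 1], (-3*u - 6) - (-u - 1) = -2*u - 5 is ≤ 0 throughout, so the area is a single integral of |-2*u - 5|.
∫[-2,1] (-2*u - 5) du = -12; the area of that piece is 12.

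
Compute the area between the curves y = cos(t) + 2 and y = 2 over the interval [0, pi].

The difference (cos(t) + 2) - (2) = cos(t) changes sign at t = pi/2 inside [0, pi], so split the integral there.
∫[0,pi/2] (cos(t)) dt = 1.
∫[pi/2,pi] (cos(t)) dt = -1; the area of that piece is 1.
Total area = 1 + 1 = 2.

2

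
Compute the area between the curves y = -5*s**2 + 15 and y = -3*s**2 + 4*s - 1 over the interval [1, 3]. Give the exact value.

12

The difference (-5*s**2 + 15) - (-3*s**2 + 4*s - 1) = -2*s**2 - 4*s + 16 changes sign at s = 2 inside [1, 3], so split the integral there.
∫[1,2] (-2*s**2 - 4*s + 16) ds = 16/3.
∫[2,3] (-2*s**2 - 4*s + 16) ds = -20/3; the area of that piece is 20/3.
Total area = 16/3 + 20/3 = 12.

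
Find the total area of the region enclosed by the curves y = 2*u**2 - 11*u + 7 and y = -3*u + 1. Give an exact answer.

8/3

Set the curves equal: 2*u**2 - 11*u + 7 = -3*u + 1, so 2*u**2 - 8*u + 6 = 0, which factors as 2*(u - 3)*(u - 1) = 0. The curves meet at u = 1, 3.
On [1, 3], y = -3*u + 1 is on top; that piece has area ∫[1,3] (-(2*u**2 - 8*u + 6)) du = 8/3.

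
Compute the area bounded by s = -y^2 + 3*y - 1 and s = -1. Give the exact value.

9/2

Both boundary curves give s as a function of y, so integrate with respect to y. Setting them equal: -y^2 + 3*y = 0, i.e. -y*(y - 3) = 0, so they meet at y = 0, 3.
For y in [0, 3], s = -y^2 + 3*y - 1 is on the right; area = ∫[0,3] (-y^2 + 3*y) dy = 9/2.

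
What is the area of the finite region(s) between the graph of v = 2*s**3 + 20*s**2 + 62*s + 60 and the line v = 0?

The curve meets the s-axis where 2*s**3 + 20*s**2 + 62*s + 60 = 0, i.e. 2*(s + 2)*(s + 3)*(s + 5) = 0, at s = -5, -3, -2.
On [-5, -3] the curve lies above the axis; ∫[-5,-3] (2*s**3 + 20*s**2 + 62*s + 60) ds = 16/3, giving area 16/3.
On [-3, -2] the curve lies below the axis; ∫[-3,-2] (2*s**3 + 20*s**2 + 62*s + 60) ds = -5/6, giving area 5/6.
Total area = 16/3 + 5/6 = 37/6.

37/6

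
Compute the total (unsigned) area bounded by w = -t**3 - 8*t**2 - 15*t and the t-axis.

The curve meets the t-axis where -t**3 - 8*t**2 - 15*t = 0, i.e. -t*(t + 3)*(t + 5) = 0, at t = -5, -3, 0.
On [-5, -3] the curve lies below the axis; ∫[-5,-3] (-t**3 - 8*t**2 - 15*t) dt = -16/3, giving area 16/3.
On [-3, 0] the curve lies above the axis; ∫[-3,0] (-t**3 - 8*t**2 - 15*t) dt = 63/4, giving area 63/4.
Total area = 16/3 + 63/4 = 253/12.

253/12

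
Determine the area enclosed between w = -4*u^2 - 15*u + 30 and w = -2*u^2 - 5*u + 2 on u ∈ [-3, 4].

183

The difference (-4*u^2 - 15*u + 30) - (-2*u^2 - 5*u + 2) = -2*u^2 - 10*u + 28 changes sign at u = 2 inside [-3, 4], so split the integral there.
∫[-3,2] (-2*u^2 - 10*u + 28) du = 425/3.
∫[2,4] (-2*u^2 - 10*u + 28) du = -124/3; the area of that piece is 124/3.
Total area = 425/3 + 124/3 = 183.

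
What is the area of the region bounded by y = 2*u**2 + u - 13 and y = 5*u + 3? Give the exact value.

72

Set the curves equal: 2*u**2 + u - 13 = 5*u + 3, so 2*u**2 - 4*u - 16 = 0, which factors as 2*(u - 4)*(u + 2) = 0. The curves meet at u = -2, 4.
On [-2, 4], y = 5*u + 3 is on top; that piece has area ∫[-2,4] (-(2*u**2 - 4*u - 16)) du = 72.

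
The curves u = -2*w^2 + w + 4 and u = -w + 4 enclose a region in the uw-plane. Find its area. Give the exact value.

1/3

Both boundary curves give u as a function of w, so integrate with respect to w. Setting them equal: -2*w^2 + 2*w = 0, i.e. -2*w*(w - 1) = 0, so they meet at w = 0, 1.
For w in [0, 1], u = -2*w^2 + w + 4 is on the right; area = ∫[0,1] (-2*w^2 + 2*w) dw = 1/3.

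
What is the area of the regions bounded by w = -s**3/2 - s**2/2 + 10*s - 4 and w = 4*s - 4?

Set the curves equal: -s**3/2 - s**2/2 + 10*s - 4 = 4*s - 4, so -s**3/2 - s**2/2 + 6*s = 0, which factors as -s*(s - 3)*(s + 4)/2 = 0. The curves meet at s = -4, 0, 3.
On [-4, 0], w = 4*s - 4 is on top; that piece has area ∫[-4,0] (-(-s**3/2 - s**2/2 + 6*s)) ds = 80/3.
On [0, 3], w = -s**3/2 - s**2/2 + 10*s - 4 is on top; that piece has area ∫[0,3] (-s**3/2 - s**2/2 + 6*s) ds = 99/8.
Total enclosed area = 80/3 + 99/8 = 937/24.

937/24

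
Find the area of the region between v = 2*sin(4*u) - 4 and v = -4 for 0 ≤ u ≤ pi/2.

The difference (2*sin(4*u) - 4) - (-4) = 2*sin(4*u) changes sign at u = pi/4 inside [0, pi/2], so split the integral there.
∫[0,pi/4] (2*sin(4*u)) du = 1.
∫[pi/4,pi/2] (2*sin(4*u)) du = -1; the area of that piece is 1.
Total area = 1 + 1 = 2.

2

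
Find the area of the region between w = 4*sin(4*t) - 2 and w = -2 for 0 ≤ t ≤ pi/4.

2

On [0, pi/4], (4*sin(4*t) - 2) - (-2) = 4*sin(4*t) is ≥ 0 throughout, so the area is a single integral of |4*sin(4*t)|.
∫[0,pi/4] (4*sin(4*t)) dt = 2.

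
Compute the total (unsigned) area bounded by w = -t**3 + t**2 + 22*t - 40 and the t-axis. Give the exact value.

3901/12

The curve meets the t-axis where -t**3 + t**2 + 22*t - 40 = 0, i.e. -(t - 4)*(t - 2)*(t + 5) = 0, at t = -5, 2, 4.
On [-5, 2] the curve lies below the axis; ∫[-5,2] (-t**3 + t**2 + 22*t - 40) dt = -3773/12, giving area 3773/12.
On [2, 4] the curve lies above the axis; ∫[2,4] (-t**3 + t**2 + 22*t - 40) dt = 32/3, giving area 32/3.
Total area = 3773/12 + 32/3 = 3901/12.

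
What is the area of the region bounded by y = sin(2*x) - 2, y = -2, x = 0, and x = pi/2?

1

On [0, pi/2], (sin(2*x) - 2) - (-2) = sin(2*x) is ≥ 0 throughout, so the area is a single integral of |sin(2*x)|.
∫[0,pi/2] (sin(2*x)) dx = 1.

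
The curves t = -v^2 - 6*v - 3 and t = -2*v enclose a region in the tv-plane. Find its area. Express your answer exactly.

Both boundary curves give t as a function of v, so integrate with respect to v. Setting them equal: -v^2 - 4*v - 3 = 0, i.e. -(v + 1)*(v + 3) = 0, so they meet at v = -3, -1.
For v in [-3, -1], t = -v^2 - 6*v - 3 is on the right; area = ∫[-3,-1] (-v^2 - 4*v - 3) dv = 4/3.

4/3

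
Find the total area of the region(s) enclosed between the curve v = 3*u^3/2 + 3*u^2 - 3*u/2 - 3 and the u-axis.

The curve meets the u-axis where 3*u^3/2 + 3*u^2 - 3*u/2 - 3 = 0, i.e. 3*(u - 1)*(u + 1)*(u + 2)/2 = 0, at u = -2, -1, 1.
On [-2, -1] the curve lies above the axis; ∫[-2,-1] (3*u^3/2 + 3*u^2 - 3*u/2 - 3) du = 5/8, giving area 5/8.
On [-1, 1] the curve lies below the axis; ∫[-1,1] (3*u^3/2 + 3*u^2 - 3*u/2 - 3) du = -4, giving area 4.
Total area = 5/8 + 4 = 37/8.

37/8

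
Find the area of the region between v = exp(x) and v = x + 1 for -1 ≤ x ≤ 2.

-9/2 - exp(-1) + exp(2)

On [-1, 2], (exp(x)) - (x + 1) = -x + exp(x) - 1 is ≥ 0 throughout, so the area is a single integral of |-x + exp(x) - 1|.
∫[-1,2] (-x + exp(x) - 1) dx = -9/2 - exp(-1) + exp(2).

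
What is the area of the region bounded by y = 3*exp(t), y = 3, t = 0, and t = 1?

-6 + 3*exp(1)

On [0, 1], (3*exp(t)) - (3) = 3*exp(t) - 3 is ≥ 0 throughout, so the area is a single integral of |3*exp(t) - 3|.
∫[0,1] (3*exp(t) - 3) dt = -6 + 3*exp(1).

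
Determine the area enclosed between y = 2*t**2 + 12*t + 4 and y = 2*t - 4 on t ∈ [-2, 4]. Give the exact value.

The difference (2*t**2 + 12*t + 4) - (2*t - 4) = 2*t**2 + 10*t + 8 changes sign at t = -1 inside [-2, 4], so split the integral there.
∫[-2,-1] (2*t**2 + 10*t + 8) dt = -7/3; the area of that piece is 7/3.
∫[-1,4] (2*t**2 + 10*t + 8) dt = 475/3.
Total area = 7/3 + 475/3 = 482/3.

482/3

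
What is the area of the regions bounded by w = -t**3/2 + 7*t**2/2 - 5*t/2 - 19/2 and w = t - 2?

74/3

Set the curves equal: -t**3/2 + 7*t**2/2 - 5*t/2 - 19/2 = t - 2, so -t**3/2 + 7*t**2/2 - 7*t/2 - 15/2 = 0, which factors as -(t - 5)*(t - 3)*(t + 1)/2 = 0. The curves meet at t = -1, 3, 5.
On [-1, 3], w = t - 2 is on top; that piece has area ∫[-1,3] (-(-t**3/2 + 7*t**2/2 - 7*t/2 - 15/2)) dt = 64/3.
On [3, 5], w = -t**3/2 + 7*t**2/2 - 5*t/2 - 19/2 is on top; that piece has area ∫[3,5] (-t**3/2 + 7*t**2/2 - 7*t/2 - 15/2) dt = 10/3.
Total enclosed area = 64/3 + 10/3 = 74/3.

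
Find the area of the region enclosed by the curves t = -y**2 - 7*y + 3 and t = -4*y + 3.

Both boundary curves give t as a function of y, so integrate with respect to y. Setting them equal: -y**2 - 3*y = 0, i.e. -y*(y + 3) = 0, so they meet at y = -3, 0.
For y in [-3, 0], t = -y**2 - 7*y + 3 is on the right; area = ∫[-3,0] (-y**2 - 3*y) dy = 9/2.

9/2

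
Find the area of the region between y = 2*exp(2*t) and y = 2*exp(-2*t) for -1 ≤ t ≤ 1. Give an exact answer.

The difference (2*exp(2*t)) - (2*exp(-2*t)) = 2*exp(2*t) - 2*exp(-2*t) changes sign at t = 0 inside [-1, 1], so split the integral there.
∫[-1,0] (2*exp(2*t) - 2*exp(-2*t)) dt = -exp(2) - exp(-2) + 2; the area of that piece is -2 + exp(-2) + exp(2).
∫[0,1] (2*exp(2*t) - 2*exp(-2*t)) dt = -2 + exp(-2) + exp(2).
Total area = (-2 + exp(-2) + exp(2)) + (-2 + exp(-2) + exp(2)) = -4 + 2*exp(-2) + 2*exp(2).

-4 + 2*exp(-2) + 2*exp(2)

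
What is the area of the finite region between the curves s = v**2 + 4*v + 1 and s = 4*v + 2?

4/3

Both boundary curves give s as a function of v, so integrate with respect to v. Setting them equal: v**2 - 1 = 0, i.e. (v - 1)*(v + 1) = 0, so they meet at v = -1, 1.
For v in [-1, 1], s = v**2 + 4*v + 1 is on the left; area = ∫[-1,1] (-(v**2 - 1)) dv = 4/3.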